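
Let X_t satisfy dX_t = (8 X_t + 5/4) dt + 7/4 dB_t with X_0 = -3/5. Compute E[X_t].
E[X_t] = -71*exp(8*t)/160 - 5/32

Taking expectations and using E[dB_t] = 0, the mean m(t) = E[X_t] satisfies the ODE m'(t) = a m(t) + b with m(0) = x_0. With a = 8, b = 5/4, x_0 = -3/5, the solution is
  m(t) = x_0 * exp(a t) + (b/a) * (exp(a t) - 1)
       = (-3/5) * exp(8 t) + ((5/4)/8) * (exp(8 t) - 1)
       = -71*exp(8*t)/160 - 5/32.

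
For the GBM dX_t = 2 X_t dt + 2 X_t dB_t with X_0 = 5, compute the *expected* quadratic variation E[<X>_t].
E[<X>_t] = 25*exp(8*t)/2 - 25/2

<X>_t = int_0^t (2 * X_s)^2 ds. Taking expectation inside the integral: E[<X>_t] = 2^2 * int_0^t E[X_s^2] ds. For GBM, E[X_s^2] = x_0^2 * exp((2 mu + sigma^2) s). Integrating:
  E[<X>_t] = 2^2 * 5^2 * (exp((2*2 + 2^2) t) - 1) / (2*2 + 2^2)
           = 2^2 * 5^2 * (exp(8 t) - 1) / 8 = 25*exp(8*t)/2 - 25/2.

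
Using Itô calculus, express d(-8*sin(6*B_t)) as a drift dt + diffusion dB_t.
d(-8*sin(6*B_t)) = (144*sin(6*B_t)) dt + (-48*cos(6*B_t)) dB_t

Itô's formula for f(B_t) gives d f(B_t) = f'(B_t) dB_t + (1/2) f''(B_t) dt. Compute derivatives of f(x) = -8*sin(6*x):
  f'(x)  = -48*cos(6*x)
  f''(x) = 288*sin(6*x)
Substitute x = B_t and multiply the f'' term by 1/2:
  drift     = (1/2) * (288*sin(6*x)) evaluated at B_t = 144*sin(6*B_t)
  diffusion = (-48*cos(6*x)) evaluated at B_t = -48*cos(6*B_t)
Therefore d(-8*sin(6*B_t)) = (144*sin(6*B_t)) dt + (-48*cos(6*B_t)) dB_t.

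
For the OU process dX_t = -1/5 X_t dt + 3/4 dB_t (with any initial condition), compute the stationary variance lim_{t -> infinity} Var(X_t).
lim Var(X_t) = 45/32

The OU SDE dX = -theta X dt + sigma dB admits the integrating factor exp(theta t): d(exp(theta t) X_t) = sigma exp(theta t) dB_t. Integrating from 0 to t gives X_t = x_0 * exp(-theta t) + sigma * int_0^t exp(-theta (t-s)) dB_s for any initial x_0. The Itô integral has variance (by the Itô isometry) sigma^2 * int_0^t exp(-2 theta (t - s)) ds = sigma^2 * (1 - exp(-2 theta t)) / (2 theta), independent of x_0.
With theta = 1/5, sigma = 3/4:
  Var(X_t) = (3/4)^2 * (1 - exp(-2*1/5 t)) / (2 * 1/5) = 45/32 - 45*exp(-2*t/5)/32.
As t -> infinity, exp(-2*1/5 t) -> 0, so the stationary variance is sigma^2 / (2 theta) = 45/32.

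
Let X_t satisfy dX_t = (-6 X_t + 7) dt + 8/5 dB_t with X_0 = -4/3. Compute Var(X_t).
Var(X_t) = 16/75 - 16*exp(-12*t)/75

The variance V(t) = Var(X_t) satisfies V'(t) = 2 a V(t) + c^2 with V(0) = 0 (drift coefficient is linear in X, diffusion is constant). With a = -6, c = 8/5, the solution is
  V(t) = (c^2 / (2 a)) * (exp(2 a t) - 1)
       = ((8/5)^2 / (2*(-6))) * (exp((-12) t) - 1)
       = 16/75 - 16*exp(-12*t)/75.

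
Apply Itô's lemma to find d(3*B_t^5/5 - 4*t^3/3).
d(3*B_t^5/5 - 4*t^3/3) = (6*B_t^3 - 4*t^2) dt + (3*B_t^4) dB_t

Itô's formula for f(t, x): d f(t, B_t) = (f_t + (1/2) f_xx) dt + f_x dB_t. Compute partials of f(t, x) = -4*t^3/3 + 3*x^5/5:
  f_t(t,x)  = -4*t^2
  f_x(t,x)  = 3*x^4
  f_xx(t,x) = 12*x^3
Assemble drift = f_t + (1/2) f_xx = -4*t^2 + 6*x^3 and diffusion = f_x = 3*x^4. Substituting x = B_t:
  d(3*B_t^5/5 - 4*t^3/3) = (6*B_t^3 - 4*t^2) dt + (3*B_t^4) dB_t.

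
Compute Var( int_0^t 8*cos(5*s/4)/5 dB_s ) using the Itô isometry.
Var = 32*t/25 + 64*sin(5*t/2)/125

The Itô integral of a deterministic integrand f(s) has mean 0 because each increment f(s) * (B_{s+ds} - B_s) has mean 0. By the Itô isometry:
  Var( int_0^t f(s) dB_s ) = E[ (int_0^t f(s) dB_s)^2 ] = int_0^t f(s)^2 ds.
Here f(s) = 8*cos(5*s/4)/5, so f(s)^2 = 64*cos(5*s/4)^2/25. Integrate:
  int_0^t (64*cos(5*s/4)^2/25) ds = 32*t/25 + 64*sin(5*t/2)/125.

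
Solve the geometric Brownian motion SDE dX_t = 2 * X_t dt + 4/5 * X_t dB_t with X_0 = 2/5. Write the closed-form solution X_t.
X_t = 2/5 * exp((42/25) * t + (4/5) * B_t)

For GBM dX = mu X dt + sigma X dB with X_0 = x_0, apply Itô to Y = log X: dY = (mu - sigma^2/2) dt + sigma dB, so Y_t = log(x_0) + (mu - sigma^2/2) t + sigma B_t and hence X_t = x_0 * exp((mu - sigma^2/2) t + sigma B_t).
With mu = 2, sigma = 4/5, x_0 = 2/5, this gives:
  X_t = 2/5 * exp((42/25) * t + (4/5) * B_t).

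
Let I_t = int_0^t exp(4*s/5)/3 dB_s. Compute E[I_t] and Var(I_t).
E[I_t] = 0; Var(I_t) = 5*exp(8*t/5)/72 - 5/72

The Itô integral of a deterministic integrand f(s) has mean 0 because each increment f(s) * (B_{s+ds} - B_s) has mean 0. By the Itô isometry:
  Var( int_0^t f(s) dB_s ) = E[ (int_0^t f(s) dB_s)^2 ] = int_0^t f(s)^2 ds.
Here f(s) = exp(4*s/5)/3, so f(s)^2 = exp(8*s/5)/9. Integrate:
  int_0^t (exp(8*s/5)/9) ds = 5*exp(8*t/5)/72 - 5/72.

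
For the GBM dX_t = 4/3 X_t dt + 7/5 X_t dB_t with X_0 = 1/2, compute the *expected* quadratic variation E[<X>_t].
E[<X>_t] = 147*exp(347*t/75)/1388 - 147/1388

<X>_t = int_0^t ((7/5) * X_s)^2 ds. Taking expectation inside the integral: E[<X>_t] = (7/5)^2 * int_0^t E[X_s^2] ds. For GBM, E[X_s^2] = x_0^2 * exp((2 mu + sigma^2) s). Integrating:
  E[<X>_t] = (7/5)^2 * (1/2)^2 * (exp((2*(4/3) + (7/5)^2) t) - 1) / (2*(4/3) + (7/5)^2)
           = (7/5)^2 * (1/2)^2 * (exp((347/75) t) - 1) / (347/75) = 147*exp(347*t/75)/1388 - 147/1388.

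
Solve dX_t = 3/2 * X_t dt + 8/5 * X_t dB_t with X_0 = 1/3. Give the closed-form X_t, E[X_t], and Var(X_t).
X_t = 1/3 * exp((11/50) t + (8/5) B_t); E[X_t] = exp(3*t/2)/3; Var(X_t) = (exp(64*t/25) - 1)*exp(3*t)/9

For GBM dX = mu X dt + sigma X dB with X_0 = x_0, apply Itô to Y = log X: dY = (mu - sigma^2/2) dt + sigma dB, so Y_t = log(x_0) + (mu - sigma^2/2) t + sigma B_t and hence X_t = x_0 * exp((mu - sigma^2/2) t + sigma B_t).
With mu = 3/2, sigma = 8/5, x_0 = 1/3, this gives:
  X_t = 1/3 * exp((11/50) * t + (8/5) * B_t).
Since sigma*B_t ~ Normal(0, sigma^2 t), E[exp(sigma*B_t)] = exp(sigma^2 t / 2); so E[X_t] = x_0 * exp((mu - sigma^2/2) t) * exp(sigma^2 t / 2) = x_0 * exp(mu t) = exp(3*t/2)/3.
Var(X_t) = E[X_t^2] - (E[X_t])^2 = x_0^2 * exp(2 mu t) * (exp(sigma^2 t) - 1) = (exp(64*t/25) - 1)*exp(3*t)/9.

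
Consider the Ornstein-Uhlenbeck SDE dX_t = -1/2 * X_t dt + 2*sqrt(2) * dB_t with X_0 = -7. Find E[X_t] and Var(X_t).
E[X_t] = -7*exp(-t/2); Var(X_t) = 8 - 8*exp(-t)

The OU SDE dX = -theta X dt + sigma dB admits the integrating factor exp(theta t): d(exp(theta t) X_t) = sigma exp(theta t) dB_t. Integrating from 0 to t:
  X_t = x_0 * exp(-theta t) + sigma * int_0^t exp(-theta (t-s)) dB_s.
The Itô integral has mean 0 and (by the Itô isometry) variance sigma^2 * int_0^t exp(-2 theta (t - s)) ds = sigma^2 * (1 - exp(-2 theta t)) / (2 theta).
With theta = 1/2, sigma = 2*sqrt(2), x_0 = -7:
  E[X_t] = -7 * exp(-1/2 t) = -7*exp(-t/2)
  Var(X_t) = (2*sqrt(2))^2 * (1 - exp(-2*1/2 t)) / (2 * 1/2) = 8 - 8*exp(-t).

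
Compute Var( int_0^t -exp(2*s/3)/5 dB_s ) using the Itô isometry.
Var = 3*exp(4*t/3)/100 - 3/100

The Itô integral of a deterministic integrand f(s) has mean 0 because each increment f(s) * (B_{s+ds} - B_s) has mean 0. By the Itô isometry:
  Var( int_0^t f(s) dB_s ) = E[ (int_0^t f(s) dB_s)^2 ] = int_0^t f(s)^2 ds.
Here f(s) = -exp(2*s/3)/5, so f(s)^2 = exp(4*s/3)/25. Integrate:
  int_0^t (exp(4*s/3)/25) ds = 3*exp(4*t/3)/100 - 3/100.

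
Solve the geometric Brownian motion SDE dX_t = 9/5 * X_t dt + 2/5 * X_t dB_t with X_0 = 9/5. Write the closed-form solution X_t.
X_t = 9/5 * exp((43/25) * t + (2/5) * B_t)

For GBM dX = mu X dt + sigma X dB with X_0 = x_0, apply Itô to Y = log X: dY = (mu - sigma^2/2) dt + sigma dB, so Y_t = log(x_0) + (mu - sigma^2/2) t + sigma B_t and hence X_t = x_0 * exp((mu - sigma^2/2) t + sigma B_t).
With mu = 9/5, sigma = 2/5, x_0 = 9/5, this gives:
  X_t = 9/5 * exp((43/25) * t + (2/5) * B_t).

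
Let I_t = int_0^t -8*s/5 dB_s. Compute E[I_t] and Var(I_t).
E[I_t] = 0; Var(I_t) = 64*t^3/75

The Itô integral of a deterministic integrand f(s) has mean 0 because each increment f(s) * (B_{s+ds} - B_s) has mean 0. By the Itô isometry:
  Var( int_0^t f(s) dB_s ) = E[ (int_0^t f(s) dB_s)^2 ] = int_0^t f(s)^2 ds.
Here f(s) = -8*s/5, so f(s)^2 = 64*s^2/25. Integrate:
  int_0^t (64*s^2/25) ds = 64*t^3/75.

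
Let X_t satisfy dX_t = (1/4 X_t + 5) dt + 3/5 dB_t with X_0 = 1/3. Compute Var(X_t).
Var(X_t) = 18*exp(t/2)/25 - 18/25

The variance V(t) = Var(X_t) satisfies V'(t) = 2 a V(t) + c^2 with V(0) = 0 (drift coefficient is linear in X, diffusion is constant). With a = 1/4, c = 3/5, the solution is
  V(t) = (c^2 / (2 a)) * (exp(2 a t) - 1)
       = ((3/5)^2 / (2*(1/4))) * (exp((1/2) t) - 1)
       = 18*exp(t/2)/25 - 18/25.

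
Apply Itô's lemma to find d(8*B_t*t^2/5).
d(8*B_t*t^2/5) = (16*B_t*t/5) dt + (8*t^2/5) dB_t

Itô's formula for f(t, x): d f(t, B_t) = (f_t + (1/2) f_xx) dt + f_x dB_t. Compute partials of f(t, x) = 8*t^2*x/5:
  f_t(t,x)  = 16*t*x/5
  f_x(t,x)  = 8*t^2/5
  f_xx(t,x) = 0
Assemble drift = f_t + (1/2) f_xx = 16*t*x/5 and diffusion = f_x = 8*t^2/5. Substituting x = B_t:
  d(8*B_t*t^2/5) = (16*B_t*t/5) dt + (8*t^2/5) dB_t.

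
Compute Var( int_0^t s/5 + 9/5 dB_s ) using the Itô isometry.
Var = t*(t^2 + 27*t + 243)/75

The Itô integral of a deterministic integrand f(s) has mean 0 because each increment f(s) * (B_{s+ds} - B_s) has mean 0. By the Itô isometry:
  Var( int_0^t f(s) dB_s ) = E[ (int_0^t f(s) dB_s)^2 ] = int_0^t f(s)^2 ds.
Here f(s) = s/5 + 9/5, so f(s)^2 = (s + 9)^2/25. Integrate:
  int_0^t ((s + 9)^2/25) ds = t*(t^2 + 27*t + 243)/75.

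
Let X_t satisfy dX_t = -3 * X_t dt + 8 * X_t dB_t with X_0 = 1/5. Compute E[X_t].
E[X_t] = exp(-3*t)/5

For GBM dX = mu X dt + sigma X dB with X_0 = x_0, apply Itô to Y = log X: dY = (mu - sigma^2/2) dt + sigma dB, so Y_t = log(x_0) + (mu - sigma^2/2) t + sigma B_t and hence X_t = x_0 * exp((mu - sigma^2/2) t + sigma B_t).
With mu = -3, sigma = 8, x_0 = 1/5, this gives:
  X_t = 1/5 * exp((-35) * t + (8) * B_t).
Since sigma*B_t ~ Normal(0, sigma^2 t), E[exp(sigma*B_t)] = exp(sigma^2 t / 2); so E[X_t] = x_0 * exp((mu - sigma^2/2) t) * exp(sigma^2 t / 2) = x_0 * exp(mu t) = exp(-3*t)/5.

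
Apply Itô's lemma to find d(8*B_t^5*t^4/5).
d(8*B_t^5*t^4/5) = (B_t^3*t^3*(32*B_t^2/5 + 16*t)) dt + (8*B_t^4*t^4) dB_t

Itô's formula for f(t, x): d f(t, B_t) = (f_t + (1/2) f_xx) dt + f_x dB_t. Compute partials of f(t, x) = 8*t^4*x^5/5:
  f_t(t,x)  = 32*t^3*x^5/5
  f_x(t,x)  = 8*t^4*x^4
  f_xx(t,x) = 32*t^4*x^3
Assemble drift = f_t + (1/2) f_xx = t^3*x^3*(16*t + 32*x^2/5) and diffusion = f_x = 8*t^4*x^4. Substituting x = B_t:
  d(8*B_t^5*t^4/5) = (B_t^3*t^3*(32*B_t^2/5 + 16*t)) dt + (8*B_t^4*t^4) dB_t.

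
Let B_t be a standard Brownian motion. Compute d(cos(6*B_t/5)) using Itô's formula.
d(cos(6*B_t/5)) = (-18*cos(6*B_t/5)/25) dt + (-6*sin(6*B_t/5)/5) dB_t

Itô's formula for f(B_t) gives d f(B_t) = f'(B_t) dB_t + (1/2) f''(B_t) dt. Compute derivatives of f(x) = cos(6*x/5):
  f'(x)  = -6*sin(6*x/5)/5
  f''(x) = -36*cos(6*x/5)/25
Substitute x = B_t and multiply the f'' term by 1/2:
  drift     = (1/2) * (-36*cos(6*x/5)/25) evaluated at B_t = -18*cos(6*B_t/5)/25
  diffusion = (-6*sin(6*x/5)/5) evaluated at B_t = -6*sin(6*B_t/5)/5
Therefore d(cos(6*B_t/5)) = (-18*cos(6*B_t/5)/25) dt + (-6*sin(6*B_t/5)/5) dB_t.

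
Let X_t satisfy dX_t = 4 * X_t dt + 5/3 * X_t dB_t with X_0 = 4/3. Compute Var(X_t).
Var(X_t) = 16*(exp(25*t/9) - 1)*exp(8*t)/9

For GBM dX = mu X dt + sigma X dB with X_0 = x_0, apply Itô to Y = log X: dY = (mu - sigma^2/2) dt + sigma dB, so Y_t = log(x_0) + (mu - sigma^2/2) t + sigma B_t and hence X_t = x_0 * exp((mu - sigma^2/2) t + sigma B_t).
With mu = 4, sigma = 5/3, x_0 = 4/3, this gives:
  X_t = 4/3 * exp((47/18) * t + (5/3) * B_t).
Since sigma*B_t ~ Normal(0, sigma^2 t), E[exp(sigma*B_t)] = exp(sigma^2 t / 2); so E[X_t] = x_0 * exp((mu - sigma^2/2) t) * exp(sigma^2 t / 2) = x_0 * exp(mu t) = 4*exp(4*t)/3.
Var(X_t) = E[X_t^2] - (E[X_t])^2 = x_0^2 * exp(2 mu t) * (exp(sigma^2 t) - 1) = 16*(exp(25*t/9) - 1)*exp(8*t)/9.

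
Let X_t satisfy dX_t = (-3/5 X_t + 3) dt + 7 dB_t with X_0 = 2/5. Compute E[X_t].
E[X_t] = 5 - 23*exp(-3*t/5)/5

Taking expectations and using E[dB_t] = 0, the mean m(t) = E[X_t] satisfies the ODE m'(t) = a m(t) + b with m(0) = x_0. With a = -3/5, b = 3, x_0 = 2/5, the solution is
  m(t) = x_0 * exp(a t) + (b/a) * (exp(a t) - 1)
       = (2/5) * exp((-3/5) t) + (3/(-3/5)) * (exp((-3/5) t) - 1)
       = 5 - 23*exp(-3*t/5)/5.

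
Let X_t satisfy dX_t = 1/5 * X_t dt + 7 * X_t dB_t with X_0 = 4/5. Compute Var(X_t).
Var(X_t) = 16*(exp(49*t) - 1)*exp(2*t/5)/25

For GBM dX = mu X dt + sigma X dB with X_0 = x_0, apply Itô to Y = log X: dY = (mu - sigma^2/2) dt + sigma dB, so Y_t = log(x_0) + (mu - sigma^2/2) t + sigma B_t and hence X_t = x_0 * exp((mu - sigma^2/2) t + sigma B_t).
With mu = 1/5, sigma = 7, x_0 = 4/5, this gives:
  X_t = 4/5 * exp((-243/10) * t + (7) * B_t).
Since sigma*B_t ~ Normal(0, sigma^2 t), E[exp(sigma*B_t)] = exp(sigma^2 t / 2); so E[X_t] = x_0 * exp((mu - sigma^2/2) t) * exp(sigma^2 t / 2) = x_0 * exp(mu t) = 4*exp(t/5)/5.
Var(X_t) = E[X_t^2] - (E[X_t])^2 = x_0^2 * exp(2 mu t) * (exp(sigma^2 t) - 1) = 16*(exp(49*t) - 1)*exp(2*t/5)/25.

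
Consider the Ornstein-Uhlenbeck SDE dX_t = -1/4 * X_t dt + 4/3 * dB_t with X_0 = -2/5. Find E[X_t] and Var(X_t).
E[X_t] = -2*exp(-t/4)/5; Var(X_t) = 32/9 - 32*exp(-t/2)/9

The OU SDE dX = -theta X dt + sigma dB admits the integrating factor exp(theta t): d(exp(theta t) X_t) = sigma exp(theta t) dB_t. Integrating from 0 to t:
  X_t = x_0 * exp(-theta t) + sigma * int_0^t exp(-theta (t-s)) dB_s.
The Itô integral has mean 0 and (by the Itô isometry) variance sigma^2 * int_0^t exp(-2 theta (t - s)) ds = sigma^2 * (1 - exp(-2 theta t)) / (2 theta).
With theta = 1/4, sigma = 4/3, x_0 = -2/5:
  E[X_t] = -2/5 * exp(-1/4 t) = -2*exp(-t/4)/5
  Var(X_t) = (4/3)^2 * (1 - exp(-2*1/4 t)) / (2 * 1/4) = 32/9 - 32*exp(-t/2)/9.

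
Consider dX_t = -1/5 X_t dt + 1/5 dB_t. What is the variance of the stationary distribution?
lim Var(X_t) = 1/10

The OU SDE dX = -theta X dt + sigma dB admits the integrating factor exp(theta t): d(exp(theta t) X_t) = sigma exp(theta t) dB_t. Integrating from 0 to t gives X_t = x_0 * exp(-theta t) + sigma * int_0^t exp(-theta (t-s)) dB_s for any initial x_0. The Itô integral has variance (by the Itô isometry) sigma^2 * int_0^t exp(-2 theta (t - s)) ds = sigma^2 * (1 - exp(-2 theta t)) / (2 theta), independent of x_0.
With theta = 1/5, sigma = 1/5:
  Var(X_t) = (1/5)^2 * (1 - exp(-2*1/5 t)) / (2 * 1/5) = 1/10 - exp(-2*t/5)/10.
As t -> infinity, exp(-2*1/5 t) -> 0, so the stationary variance is sigma^2 / (2 theta) = 1/10.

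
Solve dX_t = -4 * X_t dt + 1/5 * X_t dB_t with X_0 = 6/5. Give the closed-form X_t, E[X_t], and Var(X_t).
X_t = 6/5 * exp((-201/50) t + (1/5) B_t); E[X_t] = 6*exp(-4*t)/5; Var(X_t) = (36*exp(t/25) - 36)*exp(-8*t)/25

For GBM dX = mu X dt + sigma X dB with X_0 = x_0, apply Itô to Y = log X: dY = (mu - sigma^2/2) dt + sigma dB, so Y_t = log(x_0) + (mu - sigma^2/2) t + sigma B_t and hence X_t = x_0 * exp((mu - sigma^2/2) t + sigma B_t).
With mu = -4, sigma = 1/5, x_0 = 6/5, this gives:
  X_t = 6/5 * exp((-201/50) * t + (1/5) * B_t).
Since sigma*B_t ~ Normal(0, sigma^2 t), E[exp(sigma*B_t)] = exp(sigma^2 t / 2); so E[X_t] = x_0 * exp((mu - sigma^2/2) t) * exp(sigma^2 t / 2) = x_0 * exp(mu t) = 6*exp(-4*t)/5.
Var(X_t) = E[X_t^2] - (E[X_t])^2 = x_0^2 * exp(2 mu t) * (exp(sigma^2 t) - 1) = (36*exp(t/25) - 36)*exp(-8*t)/25.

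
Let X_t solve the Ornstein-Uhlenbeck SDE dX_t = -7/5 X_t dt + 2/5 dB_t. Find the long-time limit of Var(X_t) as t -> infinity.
lim Var(X_t) = 2/35

The OU SDE dX = -theta X dt + sigma dB admits the integrating factor exp(theta t): d(exp(theta t) X_t) = sigma exp(theta t) dB_t. Integrating from 0 to t gives X_t = x_0 * exp(-theta t) + sigma * int_0^t exp(-theta (t-s)) dB_s for any initial x_0. The Itô integral has variance (by the Itô isometry) sigma^2 * int_0^t exp(-2 theta (t - s)) ds = sigma^2 * (1 - exp(-2 theta t)) / (2 theta), independent of x_0.
With theta = 7/5, sigma = 2/5:
  Var(X_t) = (2/5)^2 * (1 - exp(-2*7/5 t)) / (2 * 7/5) = 2/35 - 2*exp(-14*t/5)/35.
As t -> infinity, exp(-2*7/5 t) -> 0, so the stationary variance is sigma^2 / (2 theta) = 2/35.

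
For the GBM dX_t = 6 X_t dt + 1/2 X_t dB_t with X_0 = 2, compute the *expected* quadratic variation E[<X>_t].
E[<X>_t] = 4*exp(49*t/4)/49 - 4/49

<X>_t = int_0^t ((1/2) * X_s)^2 ds. Taking expectation inside the integral: E[<X>_t] = (1/2)^2 * int_0^t E[X_s^2] ds. For GBM, E[X_s^2] = x_0^2 * exp((2 mu + sigma^2) s). Integrating:
  E[<X>_t] = (1/2)^2 * 2^2 * (exp((2*6 + (1/2)^2) t) - 1) / (2*6 + (1/2)^2)
           = (1/2)^2 * 2^2 * (exp((49/4) t) - 1) / (49/4) = 4*exp(49*t/4)/49 - 4/49.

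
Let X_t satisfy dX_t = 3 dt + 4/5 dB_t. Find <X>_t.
<X>_t = 16*t/25

For an Itô process dX_t = a(t) dt + b(t) dB_t, the quadratic variation is <X>_t = int_0^t b(s)^2 ds (the drift term does not contribute). Here b(s) = 4/5, so
  b(s)^2 = 16/25.
Integrating from 0 to t:
  <X>_t = int_0^t (16/25) ds = 16*t/25.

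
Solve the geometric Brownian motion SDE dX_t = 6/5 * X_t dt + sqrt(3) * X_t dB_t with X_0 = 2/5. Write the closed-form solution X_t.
X_t = 2/5 * exp((-3/10) * t + (sqrt(3)) * B_t)

For GBM dX = mu X dt + sigma X dB with X_0 = x_0, apply Itô to Y = log X: dY = (mu - sigma^2/2) dt + sigma dB, so Y_t = log(x_0) + (mu - sigma^2/2) t + sigma B_t and hence X_t = x_0 * exp((mu - sigma^2/2) t + sigma B_t).
With mu = 6/5, sigma = sqrt(3), x_0 = 2/5, this gives:
  X_t = 2/5 * exp((-3/10) * t + (sqrt(3)) * B_t).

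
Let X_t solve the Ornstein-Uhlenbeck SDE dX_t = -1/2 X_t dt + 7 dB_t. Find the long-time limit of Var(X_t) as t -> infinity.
lim Var(X_t) = 49

The OU SDE dX = -theta X dt + sigma dB admits the integrating factor exp(theta t): d(exp(theta t) X_t) = sigma exp(theta t) dB_t. Integrating from 0 to t gives X_t = x_0 * exp(-theta t) + sigma * int_0^t exp(-theta (t-s)) dB_s for any initial x_0. The Itô integral has variance (by the Itô isometry) sigma^2 * int_0^t exp(-2 theta (t - s)) ds = sigma^2 * (1 - exp(-2 theta t)) / (2 theta), independent of x_0.
With theta = 1/2, sigma = 7:
  Var(X_t) = (7)^2 * (1 - exp(-2*1/2 t)) / (2 * 1/2) = 49 - 49*exp(-t).
As t -> infinity, exp(-2*1/2 t) -> 0, so the stationary variance is sigma^2 / (2 theta) = 49.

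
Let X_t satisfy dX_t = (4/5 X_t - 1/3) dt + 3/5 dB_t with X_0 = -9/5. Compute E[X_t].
E[X_t] = 5/12 - 133*exp(4*t/5)/60

Taking expectations and using E[dB_t] = 0, the mean m(t) = E[X_t] satisfies the ODE m'(t) = a m(t) + b with m(0) = x_0. With a = 4/5, b = -1/3, x_0 = -9/5, the solution is
  m(t) = x_0 * exp(a t) + (b/a) * (exp(a t) - 1)
       = (-9/5) * exp((4/5) t) + ((-1/3)/(4/5)) * (exp((4/5) t) - 1)
       = 5/12 - 133*exp(4*t/5)/60.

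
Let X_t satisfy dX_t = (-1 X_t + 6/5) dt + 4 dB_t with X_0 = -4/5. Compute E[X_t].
E[X_t] = 6/5 - 2*exp(-t)

Taking expectations and using E[dB_t] = 0, the mean m(t) = E[X_t] satisfies the ODE m'(t) = a m(t) + b with m(0) = x_0. With a = -1, b = 6/5, x_0 = -4/5, the solution is
  m(t) = x_0 * exp(a t) + (b/a) * (exp(a t) - 1)
       = (-4/5) * exp((-1) t) + ((6/5)/(-1)) * (exp((-1) t) - 1)
       = 6/5 - 2*exp(-t).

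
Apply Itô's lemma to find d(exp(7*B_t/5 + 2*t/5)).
d(exp(7*B_t/5 + 2*t/5)) = (69*exp(7*B_t/5 + 2*t/5)/50) dt + (7*exp(7*B_t/5 + 2*t/5)/5) dB_t

Itô's formula for f(t, x): d f(t, B_t) = (f_t + (1/2) f_xx) dt + f_x dB_t. Compute partials of f(t, x) = exp(2*t/5 + 7*x/5):
  f_t(t,x)  = 2*exp(2*t/5 + 7*x/5)/5
  f_x(t,x)  = 7*exp(2*t/5 + 7*x/5)/5
  f_xx(t,x) = 49*exp(2*t/5 + 7*x/5)/25
Assemble drift = f_t + (1/2) f_xx = 69*exp(2*t/5 + 7*x/5)/50 and diffusion = f_x = 7*exp(2*t/5 + 7*x/5)/5. Substituting x = B_t:
  d(exp(7*B_t/5 + 2*t/5)) = (69*exp(7*B_t/5 + 2*t/5)/50) dt + (7*exp(7*B_t/5 + 2*t/5)/5) dB_t.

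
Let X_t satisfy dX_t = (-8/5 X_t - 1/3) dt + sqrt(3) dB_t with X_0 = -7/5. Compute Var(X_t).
Var(X_t) = 15/16 - 15*exp(-16*t/5)/16

The variance V(t) = Var(X_t) satisfies V'(t) = 2 a V(t) + c^2 with V(0) = 0 (drift coefficient is linear in X, diffusion is constant). With a = -8/5, c = sqrt(3), the solution is
  V(t) = (c^2 / (2 a)) * (exp(2 a t) - 1)
       = (sqrt(3)^2 / (2*(-8/5))) * (exp((-16/5) t) - 1)
       = 15/16 - 15*exp(-16*t/5)/16.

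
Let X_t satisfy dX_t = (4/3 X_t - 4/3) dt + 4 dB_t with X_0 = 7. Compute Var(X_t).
Var(X_t) = 6*exp(8*t/3) - 6

The variance V(t) = Var(X_t) satisfies V'(t) = 2 a V(t) + c^2 with V(0) = 0 (drift coefficient is linear in X, diffusion is constant). With a = 4/3, c = 4, the solution is
  V(t) = (c^2 / (2 a)) * (exp(2 a t) - 1)
       = (4^2 / (2*(4/3))) * (exp((8/3) t) - 1)
       = 6*exp(8*t/3) - 6.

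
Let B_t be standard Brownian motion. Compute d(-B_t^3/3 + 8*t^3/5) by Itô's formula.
d(-B_t^3/3 + 8*t^3/5) = (-B_t + 24*t^2/5) dt + (-B_t^2) dB_t

Itô's formula for f(t, x): d f(t, B_t) = (f_t + (1/2) f_xx) dt + f_x dB_t. Compute partials of f(t, x) = 8*t^3/5 - x^3/3:
  f_t(t,x)  = 24*t^2/5
  f_x(t,x)  = -x^2
  f_xx(t,x) = -2*x
Assemble drift = f_t + (1/2) f_xx = 24*t^2/5 - x and diffusion = f_x = -x^2. Substituting x = B_t:
  d(-B_t^3/3 + 8*t^3/5) = (-B_t + 24*t^2/5) dt + (-B_t^2) dB_t.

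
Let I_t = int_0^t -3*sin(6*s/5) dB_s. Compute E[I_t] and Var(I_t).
E[I_t] = 0; Var(I_t) = 9*t/2 - 15*sin(12*t/5)/8

The Itô integral of a deterministic integrand f(s) has mean 0 because each increment f(s) * (B_{s+ds} - B_s) has mean 0. By the Itô isometry:
  Var( int_0^t f(s) dB_s ) = E[ (int_0^t f(s) dB_s)^2 ] = int_0^t f(s)^2 ds.
Here f(s) = -3*sin(6*s/5), so f(s)^2 = 9*sin(6*s/5)^2. Integrate:
  int_0^t (9*sin(6*s/5)^2) ds = 9*t/2 - 15*sin(12*t/5)/8.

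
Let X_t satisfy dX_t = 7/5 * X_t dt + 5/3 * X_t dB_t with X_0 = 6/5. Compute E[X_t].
E[X_t] = 6*exp(7*t/5)/5

For GBM dX = mu X dt + sigma X dB with X_0 = x_0, apply Itô to Y = log X: dY = (mu - sigma^2/2) dt + sigma dB, so Y_t = log(x_0) + (mu - sigma^2/2) t + sigma B_t and hence X_t = x_0 * exp((mu - sigma^2/2) t + sigma B_t).
With mu = 7/5, sigma = 5/3, x_0 = 6/5, this gives:
  X_t = 6/5 * exp((1/90) * t + (5/3) * B_t).
Since sigma*B_t ~ Normal(0, sigma^2 t), E[exp(sigma*B_t)] = exp(sigma^2 t / 2); so E[X_t] = x_0 * exp((mu - sigma^2/2) t) * exp(sigma^2 t / 2) = x_0 * exp(mu t) = 6*exp(7*t/5)/5.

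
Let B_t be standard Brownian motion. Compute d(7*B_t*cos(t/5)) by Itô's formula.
d(7*B_t*cos(t/5)) = (-7*B_t*sin(t/5)/5) dt + (7*cos(t/5)) dB_t

Itô's formula for f(t, x): d f(t, B_t) = (f_t + (1/2) f_xx) dt + f_x dB_t. Compute partials of f(t, x) = 7*x*cos(t/5):
  f_t(t,x)  = -7*x*sin(t/5)/5
  f_x(t,x)  = 7*cos(t/5)
  f_xx(t,x) = 0
Assemble drift = f_t + (1/2) f_xx = -7*x*sin(t/5)/5 and diffusion = f_x = 7*cos(t/5). Substituting x = B_t:
  d(7*B_t*cos(t/5)) = (-7*B_t*sin(t/5)/5) dt + (7*cos(t/5)) dB_t.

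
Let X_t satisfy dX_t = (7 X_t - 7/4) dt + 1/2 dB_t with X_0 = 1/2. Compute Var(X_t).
Var(X_t) = exp(14*t)/56 - 1/56

The variance V(t) = Var(X_t) satisfies V'(t) = 2 a V(t) + c^2 with V(0) = 0 (drift coefficient is linear in X, diffusion is constant). With a = 7, c = 1/2, the solution is
  V(t) = (c^2 / (2 a)) * (exp(2 a t) - 1)
       = ((1/2)^2 / (2*7)) * (exp(14 t) - 1)
       = exp(14*t)/56 - 1/56.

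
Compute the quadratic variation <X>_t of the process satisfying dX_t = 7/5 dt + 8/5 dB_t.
<X>_t = 64*t/25

For an Itô process dX_t = a(t) dt + b(t) dB_t, the quadratic variation is <X>_t = int_0^t b(s)^2 ds (the drift term does not contribute). Here b(s) = 8/5, so
  b(s)^2 = 64/25.
Integrating from 0 to t:
  <X>_t = int_0^t (64/25) ds = 64*t/25.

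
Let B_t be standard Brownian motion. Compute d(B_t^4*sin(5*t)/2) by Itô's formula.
d(B_t^4*sin(5*t)/2) = (B_t^2*(5*B_t^2*cos(5*t) + 6*sin(5*t))/2) dt + (2*B_t^3*sin(5*t)) dB_t

Itô's formula for f(t, x): d f(t, B_t) = (f_t + (1/2) f_xx) dt + f_x dB_t. Compute partials of f(t, x) = x^4*sin(5*t)/2:
  f_t(t,x)  = 5*x^4*cos(5*t)/2
  f_x(t,x)  = 2*x^3*sin(5*t)
  f_xx(t,x) = 6*x^2*sin(5*t)
Assemble drift = f_t + (1/2) f_xx = x^2*(5*x^2*cos(5*t) + 6*sin(5*t))/2 and diffusion = f_x = 2*x^3*sin(5*t). Substituting x = B_t:
  d(B_t^4*sin(5*t)/2) = (B_t^2*(5*B_t^2*cos(5*t) + 6*sin(5*t))/2) dt + (2*B_t^3*sin(5*t)) dB_t.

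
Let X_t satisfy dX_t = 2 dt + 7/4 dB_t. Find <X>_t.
<X>_t = 49*t/16

For an Itô process dX_t = a(t) dt + b(t) dB_t, the quadratic variation is <X>_t = int_0^t b(s)^2 ds (the drift term does not contribute). Here b(s) = 7/4, so
  b(s)^2 = 49/16.
Integrating from 0 to t:
  <X>_t = int_0^t (49/16) ds = 49*t/16.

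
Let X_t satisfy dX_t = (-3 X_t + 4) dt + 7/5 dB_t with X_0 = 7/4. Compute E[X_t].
E[X_t] = 4/3 + 5*exp(-3*t)/12

Taking expectations and using E[dB_t] = 0, the mean m(t) = E[X_t] satisfies the ODE m'(t) = a m(t) + b with m(0) = x_0. With a = -3, b = 4, x_0 = 7/4, the solution is
  m(t) = x_0 * exp(a t) + (b/a) * (exp(a t) - 1)
       = (7/4) * exp((-3) t) + (4/(-3)) * (exp((-3) t) - 1)
       = 4/3 + 5*exp(-3*t)/12.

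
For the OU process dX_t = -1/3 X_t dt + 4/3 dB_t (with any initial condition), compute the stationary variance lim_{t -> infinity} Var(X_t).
lim Var(X_t) = 8/3

The OU SDE dX = -theta X dt + sigma dB admits the integrating factor exp(theta t): d(exp(theta t) X_t) = sigma exp(theta t) dB_t. Integrating from 0 to t gives X_t = x_0 * exp(-theta t) + sigma * int_0^t exp(-theta (t-s)) dB_s for any initial x_0. The Itô integral has variance (by the Itô isometry) sigma^2 * int_0^t exp(-2 theta (t - s)) ds = sigma^2 * (1 - exp(-2 theta t)) / (2 theta), independent of x_0.
With theta = 1/3, sigma = 4/3:
  Var(X_t) = (4/3)^2 * (1 - exp(-2*1/3 t)) / (2 * 1/3) = 8/3 - 8*exp(-2*t/3)/3.
As t -> infinity, exp(-2*1/3 t) -> 0, so the stationary variance is sigma^2 / (2 theta) = 8/3.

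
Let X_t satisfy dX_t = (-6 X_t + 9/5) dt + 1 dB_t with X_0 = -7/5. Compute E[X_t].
E[X_t] = 3/10 - 17*exp(-6*t)/10

Taking expectations and using E[dB_t] = 0, the mean m(t) = E[X_t] satisfies the ODE m'(t) = a m(t) + b with m(0) = x_0. With a = -6, b = 9/5, x_0 = -7/5, the solution is
  m(t) = x_0 * exp(a t) + (b/a) * (exp(a t) - 1)
       = (-7/5) * exp((-6) t) + ((9/5)/(-6)) * (exp((-6) t) - 1)
       = 3/10 - 17*exp(-6*t)/10.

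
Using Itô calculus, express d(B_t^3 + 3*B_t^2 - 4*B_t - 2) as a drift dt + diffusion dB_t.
d(B_t^3 + 3*B_t^2 - 4*B_t - 2) = (3*B_t + 3) dt + (3*B_t^2 + 6*B_t - 4) dB_t

Itô's formula for f(B_t) gives d f(B_t) = f'(B_t) dB_t + (1/2) f''(B_t) dt. Compute derivatives of f(x) = x^3 + 3*x^2 - 4*x - 2:
  f'(x)  = 3*x^2 + 6*x - 4
  f''(x) = 6*x + 6
Substitute x = B_t and multiply the f'' term by 1/2:
  drift     = (1/2) * (6*x + 6) evaluated at B_t = 3*B_t + 3
  diffusion = (3*x^2 + 6*x - 4) evaluated at B_t = 3*B_t^2 + 6*B_t - 4
Therefore d(B_t^3 + 3*B_t^2 - 4*B_t - 2) = (3*B_t + 3) dt + (3*B_t^2 + 6*B_t - 4) dB_t.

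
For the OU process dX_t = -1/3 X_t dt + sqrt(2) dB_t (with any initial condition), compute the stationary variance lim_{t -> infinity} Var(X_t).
lim Var(X_t) = 3

The OU SDE dX = -theta X dt + sigma dB admits the integrating factor exp(theta t): d(exp(theta t) X_t) = sigma exp(theta t) dB_t. Integrating from 0 to t gives X_t = x_0 * exp(-theta t) + sigma * int_0^t exp(-theta (t-s)) dB_s for any initial x_0. The Itô integral has variance (by the Itô isometry) sigma^2 * int_0^t exp(-2 theta (t - s)) ds = sigma^2 * (1 - exp(-2 theta t)) / (2 theta), independent of x_0.
With theta = 1/3, sigma = sqrt(2):
  Var(X_t) = (sqrt(2))^2 * (1 - exp(-2*1/3 t)) / (2 * 1/3) = 3 - 3*exp(-2*t/3).
As t -> infinity, exp(-2*1/3 t) -> 0, so the stationary variance is sigma^2 / (2 theta) = 3.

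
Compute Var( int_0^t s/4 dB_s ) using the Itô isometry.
Var = t^3/48

The Itô integral of a deterministic integrand f(s) has mean 0 because each increment f(s) * (B_{s+ds} - B_s) has mean 0. By the Itô isometry:
  Var( int_0^t f(s) dB_s ) = E[ (int_0^t f(s) dB_s)^2 ] = int_0^t f(s)^2 ds.
Here f(s) = s/4, so f(s)^2 = s^2/16. Integrate:
  int_0^t (s^2/16) ds = t^3/48.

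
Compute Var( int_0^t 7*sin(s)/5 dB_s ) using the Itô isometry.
Var = 49*t/50 - 49*sin(2*t)/100

The Itô integral of a deterministic integrand f(s) has mean 0 because each increment f(s) * (B_{s+ds} - B_s) has mean 0. By the Itô isometry:
  Var( int_0^t f(s) dB_s ) = E[ (int_0^t f(s) dB_s)^2 ] = int_0^t f(s)^2 ds.
Here f(s) = 7*sin(s)/5, so f(s)^2 = 49*sin(s)^2/25. Integrate:
  int_0^t (49*sin(s)^2/25) ds = 49*t/50 - 49*sin(2*t)/100.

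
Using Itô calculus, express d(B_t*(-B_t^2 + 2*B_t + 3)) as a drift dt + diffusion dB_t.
d(B_t*(-B_t^2 + 2*B_t + 3)) = (2 - 3*B_t) dt + (-3*B_t^2 + 4*B_t + 3) dB_t

Itô's formula for f(B_t) gives d f(B_t) = f'(B_t) dB_t + (1/2) f''(B_t) dt. Compute derivatives of f(x) = x*(-x^2 + 2*x + 3):
  f'(x)  = -3*x^2 + 4*x + 3
  f''(x) = 4 - 6*x
Substitute x = B_t and multiply the f'' term by 1/2:
  drift     = (1/2) * (4 - 6*x) evaluated at B_t = 2 - 3*B_t
  diffusion = (-3*x^2 + 4*x + 3) evaluated at B_t = -3*B_t^2 + 4*B_t + 3
Therefore d(B_t*(-B_t^2 + 2*B_t + 3)) = (2 - 3*B_t) dt + (-3*B_t^2 + 4*B_t + 3) dB_t.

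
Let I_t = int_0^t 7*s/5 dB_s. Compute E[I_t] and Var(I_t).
E[I_t] = 0; Var(I_t) = 49*t^3/75

The Itô integral of a deterministic integrand f(s) has mean 0 because each increment f(s) * (B_{s+ds} - B_s) has mean 0. By the Itô isometry:
  Var( int_0^t f(s) dB_s ) = E[ (int_0^t f(s) dB_s)^2 ] = int_0^t f(s)^2 ds.
Here f(s) = 7*s/5, so f(s)^2 = 49*s^2/25. Integrate:
  int_0^t (49*s^2/25) ds = 49*t^3/75.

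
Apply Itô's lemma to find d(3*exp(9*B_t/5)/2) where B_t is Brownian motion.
d(3*exp(9*B_t/5)/2) = (243*exp(9*B_t/5)/100) dt + (27*exp(9*B_t/5)/10) dB_t

Itô's formula for f(B_t) gives d f(B_t) = f'(B_t) dB_t + (1/2) f''(B_t) dt. Compute derivatives of f(x) = 3*exp(9*x/5)/2:
  f'(x)  = 27*exp(9*x/5)/10
  f''(x) = 243*exp(9*x/5)/50
Substitute x = B_t and multiply the f'' term by 1/2:
  drift     = (1/2) * (243*exp(9*x/5)/50) evaluated at B_t = 243*exp(9*B_t/5)/100
  diffusion = (27*exp(9*x/5)/10) evaluated at B_t = 27*exp(9*B_t/5)/10
Therefore d(3*exp(9*B_t/5)/2) = (243*exp(9*B_t/5)/100) dt + (27*exp(9*B_t/5)/10) dB_t.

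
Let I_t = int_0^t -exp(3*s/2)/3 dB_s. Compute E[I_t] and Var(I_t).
E[I_t] = 0; Var(I_t) = exp(3*t)/27 - 1/27

The Itô integral of a deterministic integrand f(s) has mean 0 because each increment f(s) * (B_{s+ds} - B_s) has mean 0. By the Itô isometry:
  Var( int_0^t f(s) dB_s ) = E[ (int_0^t f(s) dB_s)^2 ] = int_0^t f(s)^2 ds.
Here f(s) = -exp(3*s/2)/3, so f(s)^2 = exp(3*s)/9. Integrate:
  int_0^t (exp(3*s)/9) ds = exp(3*t)/27 - 1/27.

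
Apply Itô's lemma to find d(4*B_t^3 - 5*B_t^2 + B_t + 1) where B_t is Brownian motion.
d(4*B_t^3 - 5*B_t^2 + B_t + 1) = (12*B_t - 5) dt + (12*B_t^2 - 10*B_t + 1) dB_t

Itô's formula for f(B_t) gives d f(B_t) = f'(B_t) dB_t + (1/2) f''(B_t) dt. Compute derivatives of f(x) = 4*x^3 - 5*x^2 + x + 1:
  f'(x)  = 12*x^2 - 10*x + 1
  f''(x) = 24*x - 10
Substitute x = B_t and multiply the f'' term by 1/2:
  drift     = (1/2) * (24*x - 10) evaluated at B_t = 12*B_t - 5
  diffusion = (12*x^2 - 10*x + 1) evaluated at B_t = 12*B_t^2 - 10*B_t + 1
Therefore d(4*B_t^3 - 5*B_t^2 + B_t + 1) = (12*B_t - 5) dt + (12*B_t^2 - 10*B_t + 1) dB_t.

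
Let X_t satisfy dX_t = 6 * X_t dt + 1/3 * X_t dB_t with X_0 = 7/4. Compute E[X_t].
E[X_t] = 7*exp(6*t)/4

For GBM dX = mu X dt + sigma X dB with X_0 = x_0, apply Itô to Y = log X: dY = (mu - sigma^2/2) dt + sigma dB, so Y_t = log(x_0) + (mu - sigma^2/2) t + sigma B_t and hence X_t = x_0 * exp((mu - sigma^2/2) t + sigma B_t).
With mu = 6, sigma = 1/3, x_0 = 7/4, this gives:
  X_t = 7/4 * exp((107/18) * t + (1/3) * B_t).
Since sigma*B_t ~ Normal(0, sigma^2 t), E[exp(sigma*B_t)] = exp(sigma^2 t / 2); so E[X_t] = x_0 * exp((mu - sigma^2/2) t) * exp(sigma^2 t / 2) = x_0 * exp(mu t) = 7*exp(6*t)/4.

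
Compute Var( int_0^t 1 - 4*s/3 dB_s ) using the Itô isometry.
Var = t*(16*t^2 - 36*t + 27)/27

The Itô integral of a deterministic integrand f(s) has mean 0 because each increment f(s) * (B_{s+ds} - B_s) has mean 0. By the Itô isometry:
  Var( int_0^t f(s) dB_s ) = E[ (int_0^t f(s) dB_s)^2 ] = int_0^t f(s)^2 ds.
Here f(s) = 1 - 4*s/3, so f(s)^2 = (4*s - 3)^2/9. Integrate:
  int_0^t ((4*s - 3)^2/9) ds = t*(16*t^2 - 36*t + 27)/27.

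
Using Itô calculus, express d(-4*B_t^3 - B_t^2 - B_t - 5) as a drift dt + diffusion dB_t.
d(-4*B_t^3 - B_t^2 - B_t - 5) = (-12*B_t - 1) dt + (-12*B_t^2 - 2*B_t - 1) dB_t

Itô's formula for f(B_t) gives d f(B_t) = f'(B_t) dB_t + (1/2) f''(B_t) dt. Compute derivatives of f(x) = -4*x^3 - x^2 - x - 5:
  f'(x)  = -12*x^2 - 2*x - 1
  f''(x) = -24*x - 2
Substitute x = B_t and multiply the f'' term by 1/2:
  drift     = (1/2) * (-24*x - 2) evaluated at B_t = -12*B_t - 1
  diffusion = (-12*x^2 - 2*x - 1) evaluated at B_t = -12*B_t^2 - 2*B_t - 1
Therefore d(-4*B_t^3 - B_t^2 - B_t - 5) = (-12*B_t - 1) dt + (-12*B_t^2 - 2*B_t - 1) dB_t.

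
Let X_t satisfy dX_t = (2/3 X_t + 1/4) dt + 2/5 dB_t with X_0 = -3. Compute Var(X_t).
Var(X_t) = 3*exp(4*t/3)/25 - 3/25

The variance V(t) = Var(X_t) satisfies V'(t) = 2 a V(t) + c^2 with V(0) = 0 (drift coefficient is linear in X, diffusion is constant). With a = 2/3, c = 2/5, the solution is
  V(t) = (c^2 / (2 a)) * (exp(2 a t) - 1)
       = ((2/5)^2 / (2*(2/3))) * (exp((4/3) t) - 1)
       = 3*exp(4*t/3)/25 - 3/25.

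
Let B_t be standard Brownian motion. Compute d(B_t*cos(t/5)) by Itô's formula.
d(B_t*cos(t/5)) = (-B_t*sin(t/5)/5) dt + (cos(t/5)) dB_t

Itô's formula for f(t, x): d f(t, B_t) = (f_t + (1/2) f_xx) dt + f_x dB_t. Compute partials of f(t, x) = x*cos(t/5):
  f_t(t,x)  = -x*sin(t/5)/5
  f_x(t,x)  = cos(t/5)
  f_xx(t,x) = 0
Assemble drift = f_t + (1/2) f_xx = -x*sin(t/5)/5 and diffusion = f_x = cos(t/5). Substituting x = B_t:
  d(B_t*cos(t/5)) = (-B_t*sin(t/5)/5) dt + (cos(t/5)) dB_t.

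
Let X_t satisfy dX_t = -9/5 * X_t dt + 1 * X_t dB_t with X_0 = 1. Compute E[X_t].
E[X_t] = exp(-9*t/5)

For GBM dX = mu X dt + sigma X dB with X_0 = x_0, apply Itô to Y = log X: dY = (mu - sigma^2/2) dt + sigma dB, so Y_t = log(x_0) + (mu - sigma^2/2) t + sigma B_t and hence X_t = x_0 * exp((mu - sigma^2/2) t + sigma B_t).
With mu = -9/5, sigma = 1, x_0 = 1, this gives:
  X_t = 1 * exp((-23/10) * t + (1) * B_t).
Since sigma*B_t ~ Normal(0, sigma^2 t), E[exp(sigma*B_t)] = exp(sigma^2 t / 2); so E[X_t] = x_0 * exp((mu - sigma^2/2) t) * exp(sigma^2 t / 2) = x_0 * exp(mu t) = exp(-9*t/5).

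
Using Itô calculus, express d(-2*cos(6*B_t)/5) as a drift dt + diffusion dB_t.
d(-2*cos(6*B_t)/5) = (36*cos(6*B_t)/5) dt + (12*sin(6*B_t)/5) dB_t

Itô's formula for f(B_t) gives d f(B_t) = f'(B_t) dB_t + (1/2) f''(B_t) dt. Compute derivatives of f(x) = -2*cos(6*x)/5:
  f'(x)  = 12*sin(6*x)/5
  f''(x) = 72*cos(6*x)/5
Substitute x = B_t and multiply the f'' term by 1/2:
  drift     = (1/2) * (72*cos(6*x)/5) evaluated at B_t = 36*cos(6*B_t)/5
  diffusion = (12*sin(6*x)/5) evaluated at B_t = 12*sin(6*B_t)/5
Therefore d(-2*cos(6*B_t)/5) = (36*cos(6*B_t)/5) dt + (12*sin(6*B_t)/5) dB_t.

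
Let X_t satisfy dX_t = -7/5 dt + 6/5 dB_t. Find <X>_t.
<X>_t = 36*t/25

For an Itô process dX_t = a(t) dt + b(t) dB_t, the quadratic variation is <X>_t = int_0^t b(s)^2 ds (the drift term does not contribute). Here b(s) = 6/5, so
  b(s)^2 = 36/25.
Integrating from 0 to t:
  <X>_t = int_0^t (36/25) ds = 36*t/25.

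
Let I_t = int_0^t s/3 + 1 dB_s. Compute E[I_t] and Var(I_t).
E[I_t] = 0; Var(I_t) = t*(t^2 + 9*t + 27)/27

The Itô integral of a deterministic integrand f(s) has mean 0 because each increment f(s) * (B_{s+ds} - B_s) has mean 0. By the Itô isometry:
  Var( int_0^t f(s) dB_s ) = E[ (int_0^t f(s) dB_s)^2 ] = int_0^t f(s)^2 ds.
Here f(s) = s/3 + 1, so f(s)^2 = (s + 3)^2/9. Integrate:
  int_0^t ((s + 3)^2/9) ds = t*(t^2 + 9*t + 27)/27.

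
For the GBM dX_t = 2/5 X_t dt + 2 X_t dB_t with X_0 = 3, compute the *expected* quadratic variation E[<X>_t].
E[<X>_t] = 15*exp(24*t/5)/2 - 15/2

<X>_t = int_0^t (2 * X_s)^2 ds. Taking expectation inside the integral: E[<X>_t] = 2^2 * int_0^t E[X_s^2] ds. For GBM, E[X_s^2] = x_0^2 * exp((2 mu + sigma^2) s). Integrating:
  E[<X>_t] = 2^2 * 3^2 * (exp((2*(2/5) + 2^2) t) - 1) / (2*(2/5) + 2^2)
           = 2^2 * 3^2 * (exp((24/5) t) - 1) / (24/5) = 15*exp(24*t/5)/2 - 15/2.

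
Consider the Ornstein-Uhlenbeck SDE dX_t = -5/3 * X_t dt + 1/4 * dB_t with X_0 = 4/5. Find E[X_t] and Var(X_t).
E[X_t] = 4*exp(-5*t/3)/5; Var(X_t) = 3/160 - 3*exp(-10*t/3)/160

The OU SDE dX = -theta X dt + sigma dB admits the integrating factor exp(theta t): d(exp(theta t) X_t) = sigma exp(theta t) dB_t. Integrating from 0 to t:
  X_t = x_0 * exp(-theta t) + sigma * int_0^t exp(-theta (t-s)) dB_s.
The Itô integral has mean 0 and (by the Itô isometry) variance sigma^2 * int_0^t exp(-2 theta (t - s)) ds = sigma^2 * (1 - exp(-2 theta t)) / (2 theta).
With theta = 5/3, sigma = 1/4, x_0 = 4/5:
  E[X_t] = 4/5 * exp(-5/3 t) = 4*exp(-5*t/3)/5
  Var(X_t) = (1/4)^2 * (1 - exp(-2*5/3 t)) / (2 * 5/3) = 3/160 - 3*exp(-10*t/3)/160.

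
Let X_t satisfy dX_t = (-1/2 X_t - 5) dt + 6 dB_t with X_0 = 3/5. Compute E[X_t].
E[X_t] = -10 + 53*exp(-t/2)/5

Taking expectations and using E[dB_t] = 0, the mean m(t) = E[X_t] satisfies the ODE m'(t) = a m(t) + b with m(0) = x_0. With a = -1/2, b = -5, x_0 = 3/5, the solution is
  m(t) = x_0 * exp(a t) + (b/a) * (exp(a t) - 1)
       = (3/5) * exp((-1/2) t) + ((-5)/(-1/2)) * (exp((-1/2) t) - 1)
       = -10 + 53*exp(-t/2)/5.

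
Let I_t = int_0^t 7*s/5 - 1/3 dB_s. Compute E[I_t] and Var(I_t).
E[I_t] = 0; Var(I_t) = t*(147*t^2 - 105*t + 25)/225

The Itô integral of a deterministic integrand f(s) has mean 0 because each increment f(s) * (B_{s+ds} - B_s) has mean 0. By the Itô isometry:
  Var( int_0^t f(s) dB_s ) = E[ (int_0^t f(s) dB_s)^2 ] = int_0^t f(s)^2 ds.
Here f(s) = 7*s/5 - 1/3, so f(s)^2 = (21*s - 5)^2/225. Integrate:
  int_0^t ((21*s - 5)^2/225) ds = t*(147*t^2 - 105*t + 25)/225.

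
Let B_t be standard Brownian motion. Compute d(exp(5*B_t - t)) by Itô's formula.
d(exp(5*B_t - t)) = (23*exp(5*B_t - t)/2) dt + (5*exp(5*B_t - t)) dB_t

Itô's formula for f(t, x): d f(t, B_t) = (f_t + (1/2) f_xx) dt + f_x dB_t. Compute partials of f(t, x) = exp(-t + 5*x):
  f_t(t,x)  = -exp(-t + 5*x)
  f_x(t,x)  = 5*exp(-t + 5*x)
  f_xx(t,x) = 25*exp(-t + 5*x)
Assemble drift = f_t + (1/2) f_xx = 23*exp(-t + 5*x)/2 and diffusion = f_x = 5*exp(-t + 5*x). Substituting x = B_t:
  d(exp(5*B_t - t)) = (23*exp(5*B_t - t)/2) dt + (5*exp(5*B_t - t)) dB_t.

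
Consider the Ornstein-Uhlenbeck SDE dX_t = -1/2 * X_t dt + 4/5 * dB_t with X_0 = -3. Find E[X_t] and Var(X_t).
E[X_t] = -3*exp(-t/2); Var(X_t) = 16/25 - 16*exp(-t)/25

The OU SDE dX = -theta X dt + sigma dB admits the integrating factor exp(theta t): d(exp(theta t) X_t) = sigma exp(theta t) dB_t. Integrating from 0 to t:
  X_t = x_0 * exp(-theta t) + sigma * int_0^t exp(-theta (t-s)) dB_s.
The Itô integral has mean 0 and (by the Itô isometry) variance sigma^2 * int_0^t exp(-2 theta (t - s)) ds = sigma^2 * (1 - exp(-2 theta t)) / (2 theta).
With theta = 1/2, sigma = 4/5, x_0 = -3:
  E[X_t] = -3 * exp(-1/2 t) = -3*exp(-t/2)
  Var(X_t) = (4/5)^2 * (1 - exp(-2*1/2 t)) / (2 * 1/2) = 16/25 - 16*exp(-t)/25.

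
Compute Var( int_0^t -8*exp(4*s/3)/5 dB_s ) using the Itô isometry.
Var = 24*exp(8*t/3)/25 - 24/25

The Itô integral of a deterministic integrand f(s) has mean 0 because each increment f(s) * (B_{s+ds} - B_s) has mean 0. By the Itô isometry:
  Var( int_0^t f(s) dB_s ) = E[ (int_0^t f(s) dB_s)^2 ] = int_0^t f(s)^2 ds.
Here f(s) = -8*exp(4*s/3)/5, so f(s)^2 = 64*exp(8*s/3)/25. Integrate:
  int_0^t (64*exp(8*s/3)/25) ds = 24*exp(8*t/3)/25 - 24/25.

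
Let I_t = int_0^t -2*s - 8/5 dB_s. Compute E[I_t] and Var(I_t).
E[I_t] = 0; Var(I_t) = 4*t*(25*t^2 + 60*t + 48)/75

The Itô integral of a deterministic integrand f(s) has mean 0 because each increment f(s) * (B_{s+ds} - B_s) has mean 0. By the Itô isometry:
  Var( int_0^t f(s) dB_s ) = E[ (int_0^t f(s) dB_s)^2 ] = int_0^t f(s)^2 ds.
Here f(s) = -2*s - 8/5, so f(s)^2 = 4*(5*s + 4)^2/25. Integrate:
  int_0^t (4*(5*s + 4)^2/25) ds = 4*t*(25*t^2 + 60*t + 48)/75.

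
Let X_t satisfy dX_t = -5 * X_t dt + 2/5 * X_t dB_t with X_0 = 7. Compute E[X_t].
E[X_t] = 7*exp(-5*t)

For GBM dX = mu X dt + sigma X dB with X_0 = x_0, apply Itô to Y = log X: dY = (mu - sigma^2/2) dt + sigma dB, so Y_t = log(x_0) + (mu - sigma^2/2) t + sigma B_t and hence X_t = x_0 * exp((mu - sigma^2/2) t + sigma B_t).
With mu = -5, sigma = 2/5, x_0 = 7, this gives:
  X_t = 7 * exp((-127/25) * t + (2/5) * B_t).
Since sigma*B_t ~ Normal(0, sigma^2 t), E[exp(sigma*B_t)] = exp(sigma^2 t / 2); so E[X_t] = x_0 * exp((mu - sigma^2/2) t) * exp(sigma^2 t / 2) = x_0 * exp(mu t) = 7*exp(-5*t).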